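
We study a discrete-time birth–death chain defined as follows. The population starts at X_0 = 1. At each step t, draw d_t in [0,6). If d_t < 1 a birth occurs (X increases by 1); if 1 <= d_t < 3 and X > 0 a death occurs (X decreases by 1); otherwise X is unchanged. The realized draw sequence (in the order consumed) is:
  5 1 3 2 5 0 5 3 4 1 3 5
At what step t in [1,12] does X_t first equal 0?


t=0: X=1, d=5 → hold, X_1=1
t=1: X=1, d=1 → death, X_2=0
t=2: X=0, d=3 → hold, X_3=0
t=3: X=0, d=2 → hold, X_4=0
t=4: X=0, d=5 → hold, X_5=0
t=5: X=0, d=0 → birth, X_6=1
t=6: X=1, d=5 → hold, X_7=1
t=7: X=1, d=3 → hold, X_8=1
t=8: X=1, d=4 → hold, X_9=1
t=9: X=1, d=1 → death, X_10=0
t=10: X=0, d=3 → hold, X_11=0
t=11: X=0, d=5 → hold, X_12=0

2


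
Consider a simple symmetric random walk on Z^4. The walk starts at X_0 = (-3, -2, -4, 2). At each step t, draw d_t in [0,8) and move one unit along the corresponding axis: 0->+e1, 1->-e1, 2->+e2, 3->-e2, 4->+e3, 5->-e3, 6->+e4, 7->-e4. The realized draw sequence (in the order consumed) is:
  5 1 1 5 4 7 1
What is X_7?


(-6, -2, -5, 1)

t=0: X=(-3, -2, -4, 2), d=5 → -e3, X_1=(-3, -2, -5, 2)
t=1: X=(-3, -2, -5, 2), d=1 → -e1, X_2=(-4, -2, -5, 2)
t=2: X=(-4, -2, -5, 2), d=1 → -e1, X_3=(-5, -2, -5, 2)
t=3: X=(-5, -2, -5, 2), d=5 → -e3, X_4=(-5, -2, -6, 2)
t=4: X=(-5, -2, -6, 2), d=4 → +e3, X_5=(-5, -2, -5, 2)
t=5: X=(-5, -2, -5, 2), d=7 → -e4, X_6=(-5, -2, -5, 1)
t=6: X=(-5, -2, -5, 1), d=1 → -e1, X_7=(-6, -2, -5, 1)


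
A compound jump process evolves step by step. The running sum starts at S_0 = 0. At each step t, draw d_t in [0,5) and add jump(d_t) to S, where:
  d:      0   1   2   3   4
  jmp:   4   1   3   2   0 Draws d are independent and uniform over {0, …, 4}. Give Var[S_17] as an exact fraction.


Outcome values over d=0..4: [4, 1, 3, 2, 0]
Σy = 10, Σy² = 30, M = 5
μ = 10/5 = 2,  σ² = 30/5 − (2)² = 2
Independent increments: Var[S_17] = 17·σ² = 17·(2) = 34

34


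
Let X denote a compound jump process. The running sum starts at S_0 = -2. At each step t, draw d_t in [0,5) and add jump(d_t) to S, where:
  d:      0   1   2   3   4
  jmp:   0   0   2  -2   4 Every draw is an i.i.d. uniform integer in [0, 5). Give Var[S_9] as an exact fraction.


Outcome values over d=0..4: [0, 0, 2, -2, 4]
Σy = 4, Σy² = 24, M = 5
μ = 4/5 = 4/5,  σ² = 24/5 − (4/5)² = 104/25
Independent increments: Var[S_9] = 9·σ² = 9·(104/25) = 936/25

936/25


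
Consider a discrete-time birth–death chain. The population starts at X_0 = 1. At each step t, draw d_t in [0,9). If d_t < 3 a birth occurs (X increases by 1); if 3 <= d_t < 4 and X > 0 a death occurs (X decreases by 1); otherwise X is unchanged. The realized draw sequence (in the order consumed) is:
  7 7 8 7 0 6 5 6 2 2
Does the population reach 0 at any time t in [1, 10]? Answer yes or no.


no

t=0: X=1, d=7 → hold, X_1=1
t=1: X=1, d=7 → hold, X_2=1
t=2: X=1, d=8 → hold, X_3=1
t=3: X=1, d=7 → hold, X_4=1
t=4: X=1, d=0 → birth, X_5=2
t=5: X=2, d=6 → hold, X_6=2
t=6: X=2, d=5 → hold, X_7=2
t=7: X=2, d=6 → hold, X_8=2
t=8: X=2, d=2 → birth, X_9=3
t=9: X=3, d=2 → birth, X_10=4


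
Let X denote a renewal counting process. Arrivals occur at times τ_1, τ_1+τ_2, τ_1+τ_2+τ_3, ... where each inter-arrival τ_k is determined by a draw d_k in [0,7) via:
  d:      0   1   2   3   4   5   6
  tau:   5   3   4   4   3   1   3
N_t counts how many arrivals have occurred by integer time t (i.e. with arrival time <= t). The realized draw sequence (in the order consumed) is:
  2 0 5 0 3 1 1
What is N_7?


draw d_1=2: τ_1=4, arrival time A_1=4
draw d_2=0: τ_2=5, arrival time A_2=9
draw d_3=5: τ_3=1, arrival time A_3=10
draw d_4=0: τ_4=5, arrival time A_4=15
draw d_5=3: τ_5=4, arrival time A_5=19
draw d_6=1: τ_6=3, arrival time A_6=22
draw d_7=1: τ_7=3, arrival time A_7=25
N_t over t=0..7: 0:0 1:0 2:0 3:0 4:1 5:1 6:1 7:1

1


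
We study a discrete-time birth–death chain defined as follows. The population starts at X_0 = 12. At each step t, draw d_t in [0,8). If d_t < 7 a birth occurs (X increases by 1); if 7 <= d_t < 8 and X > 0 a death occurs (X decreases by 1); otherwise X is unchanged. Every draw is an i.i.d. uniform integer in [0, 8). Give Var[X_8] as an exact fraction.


X can drop by at most 1 per step and X_0 = 12 > T = 8, so X_t >= 12 − t >= 4 > 0 for every t <= 8: the floor at 0 (the 'and X > 0' condition) never binds. Hence X_8 = X_0 + Σ_{t<8} Y_t with i.i.d. increments Y_t = y(d_t) ∈ {+1, −1, 0}.
Outcome values over d=0..7: [1, 1, 1, 1, 1, 1, 1, -1]
Σy = 6, Σy² = 8, M = 8
μ = 6/8 = 3/4,  σ² = 8/8 − (3/4)² = 7/16
Independent increments: Var[X_8] = 8·σ² = 8·(7/16) = 7/2

7/2


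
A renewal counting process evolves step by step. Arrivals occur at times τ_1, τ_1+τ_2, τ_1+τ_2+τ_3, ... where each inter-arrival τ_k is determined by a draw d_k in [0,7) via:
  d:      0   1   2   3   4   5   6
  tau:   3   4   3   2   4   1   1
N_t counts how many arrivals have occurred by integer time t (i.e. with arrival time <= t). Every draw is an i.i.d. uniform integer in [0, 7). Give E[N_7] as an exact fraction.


2070651/823543

Inter-arrival values over d=0..6: [3, 4, 3, 2, 4, 1, 1]
Each d has probability 1/7, so the pmf of τ is: f(1) = 2/7, f(2) = 1/7, f(3) = 2/7, f(4) = 2/7
Renewal equation for m(n) = E[N_n]: condition on τ_1 = k (if k <= n, one arrival plus a fresh copy on the remaining n−k steps): m(n) = F(n) + Σ_{k<=n} f(k)·m(n−k), where F(n) = P(τ <= n) and m(0) = 0
m(1) = F(1) = 2/7
m(2) = F(2) + f(1)·m(1) = 3/7 + 2/7·2/7 = 25/49
m(3) = F(3) + f(1)·m(2) + f(2)·m(1) = 5/7 + 2/7·25/49 + 1/7·2/7 = 309/343
m(4) = F(4) + f(1)·m(3) + f(2)·m(2) + f(3)·m(1) = 1 + 2/7·309/343 + 1/7·25/49 + 2/7·2/7 = 3390/2401
m(5) = F(5) + f(1)·m(4) + f(2)·m(3) + f(3)·m(2) + f(4)·m(1) = 1 + 2/7·3390/2401 + 1/7·309/343 + 2/7·25/49 + 2/7·2/7 = 29572/16807
m(6) = F(6) + f(1)·m(5) + f(2)·m(4) + f(3)·m(3) + f(4)·m(2) = 1 + 2/7·29572/16807 + 1/7·3390/2401 + 2/7·309/343 + 2/7·25/49 = 247955/117649
m(7) = F(7) + f(1)·m(6) + f(2)·m(5) + f(3)·m(4) + f(4)·m(3) = 1 + 2/7·247955/117649 + 1/7·29572/16807 + 2/7·3390/2401 + 2/7·309/343 = 2070651/823543
E[N_7] = m(7) = 2070651/823543


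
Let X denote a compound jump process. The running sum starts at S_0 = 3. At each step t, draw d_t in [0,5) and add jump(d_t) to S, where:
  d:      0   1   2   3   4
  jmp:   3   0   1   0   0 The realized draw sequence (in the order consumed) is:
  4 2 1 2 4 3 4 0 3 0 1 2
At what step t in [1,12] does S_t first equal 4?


t=0: S=3, d=4, jump=0, S_1=3
t=1: S=3, d=2, jump=1, S_2=4
t=2: S=4, d=1, jump=0, S_3=4
t=3: S=4, d=2, jump=1, S_4=5
t=4: S=5, d=4, jump=0, S_5=5
t=5: S=5, d=3, jump=0, S_6=5
t=6: S=5, d=4, jump=0, S_7=5
t=7: S=5, d=0, jump=3, S_8=8
t=8: S=8, d=3, jump=0, S_9=8
t=9: S=8, d=0, jump=3, S_10=11
t=10: S=11, d=1, jump=0, S_11=11
t=11: S=11, d=2, jump=1, S_12=12

2


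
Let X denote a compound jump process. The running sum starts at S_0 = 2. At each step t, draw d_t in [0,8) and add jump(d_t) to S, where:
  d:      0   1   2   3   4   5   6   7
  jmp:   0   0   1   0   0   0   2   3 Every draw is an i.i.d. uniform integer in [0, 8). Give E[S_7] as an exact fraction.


Outcome values over d=0..7: [0, 0, 1, 0, 0, 0, 2, 3]
Σy = 6, Σy² = 14, M = 8
μ = 6/8 = 3/4,  σ² = 14/8 − (3/4)² = 19/16
E[S_7] = 2 + 7·(3/4) = 29/4

29/4


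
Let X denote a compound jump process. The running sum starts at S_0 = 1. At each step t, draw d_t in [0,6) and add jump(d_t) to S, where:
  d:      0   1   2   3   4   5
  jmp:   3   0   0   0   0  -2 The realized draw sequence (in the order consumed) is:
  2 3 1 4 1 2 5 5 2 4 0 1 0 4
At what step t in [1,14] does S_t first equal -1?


7

t=0: S=1, d=2, jump=0, S_1=1
t=1: S=1, d=3, jump=0, S_2=1
t=2: S=1, d=1, jump=0, S_3=1
t=3: S=1, d=4, jump=0, S_4=1
t=4: S=1, d=1, jump=0, S_5=1
t=5: S=1, d=2, jump=0, S_6=1
t=6: S=1, d=5, jump=-2, S_7=-1
t=7: S=-1, d=5, jump=-2, S_8=-3
t=8: S=-3, d=2, jump=0, S_9=-3
t=9: S=-3, d=4, jump=0, S_10=-3
t=10: S=-3, d=0, jump=3, S_11=0
t=11: S=0, d=1, jump=0, S_12=0
t=12: S=0, d=0, jump=3, S_13=3
t=13: S=3, d=4, jump=0, S_14=3


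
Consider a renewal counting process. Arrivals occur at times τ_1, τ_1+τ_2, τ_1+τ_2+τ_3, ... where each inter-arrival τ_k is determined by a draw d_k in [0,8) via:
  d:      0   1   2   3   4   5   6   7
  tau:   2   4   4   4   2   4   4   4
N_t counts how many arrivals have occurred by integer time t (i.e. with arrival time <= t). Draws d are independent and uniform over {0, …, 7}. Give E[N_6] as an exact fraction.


Inter-arrival values over d=0..7: [2, 4, 4, 4, 2, 4, 4, 4]
Each d has probability 1/8, so the pmf of τ is: f(2) = 1/4, f(4) = 3/4
Renewal equation for m(n) = E[N_n]: condition on τ_1 = k (if k <= n, one arrival plus a fresh copy on the remaining n−k steps): m(n) = F(n) + Σ_{k<=n} f(k)·m(n−k), where F(n) = P(τ <= n) and m(0) = 0
m(1) = F(1) = 0
m(2) = F(2) = 1/4
m(3) = F(3) = 1/4
m(4) = F(4) + f(2)·m(2) = 1 + 1/4·1/4 = 17/16
m(5) = F(5) + f(2)·m(3) = 1 + 1/4·1/4 = 17/16
m(6) = F(6) + f(2)·m(4) + f(4)·m(2) = 1 + 1/4·17/16 + 3/4·1/4 = 93/64
E[N_6] = m(6) = 93/64

93/64


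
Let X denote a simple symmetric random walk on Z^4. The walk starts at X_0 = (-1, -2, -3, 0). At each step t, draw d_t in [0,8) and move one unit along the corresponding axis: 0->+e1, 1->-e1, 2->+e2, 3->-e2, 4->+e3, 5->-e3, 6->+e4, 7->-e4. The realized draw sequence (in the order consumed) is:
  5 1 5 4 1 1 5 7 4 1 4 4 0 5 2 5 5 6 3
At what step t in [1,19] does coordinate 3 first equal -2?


12

t=0: X=(-1, -2, -3, 0), d=5 → -e3, X_1=(-1, -2, -4, 0)
t=1: X=(-1, -2, -4, 0), d=1 → -e1, X_2=(-2, -2, -4, 0)
t=2: X=(-2, -2, -4, 0), d=5 → -e3, X_3=(-2, -2, -5, 0)
t=3: X=(-2, -2, -5, 0), d=4 → +e3, X_4=(-2, -2, -4, 0)
t=4: X=(-2, -2, -4, 0), d=1 → -e1, X_5=(-3, -2, -4, 0)
t=5: X=(-3, -2, -4, 0), d=1 → -e1, X_6=(-4, -2, -4, 0)
t=6: X=(-4, -2, -4, 0), d=5 → -e3, X_7=(-4, -2, -5, 0)
t=7: X=(-4, -2, -5, 0), d=7 → -e4, X_8=(-4, -2, -5, -1)
t=8: X=(-4, -2, -5, -1), d=4 → +e3, X_9=(-4, -2, -4, -1)
t=9: X=(-4, -2, -4, -1), d=1 → -e1, X_10=(-5, -2, -4, -1)
t=10: X=(-5, -2, -4, -1), d=4 → +e3, X_11=(-5, -2, -3, -1)
t=11: X=(-5, -2, -3, -1), d=4 → +e3, X_12=(-5, -2, -2, -1)
t=12: X=(-5, -2, -2, -1), d=0 → +e1, X_13=(-4, -2, -2, -1)
t=13: X=(-4, -2, -2, -1), d=5 → -e3, X_14=(-4, -2, -3, -1)
t=14: X=(-4, -2, -3, -1), d=2 → +e2, X_15=(-4, -1, -3, -1)
t=15: X=(-4, -1, -3, -1), d=5 → -e3, X_16=(-4, -1, -4, -1)
t=16: X=(-4, -1, -4, -1), d=5 → -e3, X_17=(-4, -1, -5, -1)
t=17: X=(-4, -1, -5, -1), d=6 → +e4, X_18=(-4, -1, -5, 0)
t=18: X=(-4, -1, -5, 0), d=3 → -e2, X_19=(-4, -2, -5, 0)


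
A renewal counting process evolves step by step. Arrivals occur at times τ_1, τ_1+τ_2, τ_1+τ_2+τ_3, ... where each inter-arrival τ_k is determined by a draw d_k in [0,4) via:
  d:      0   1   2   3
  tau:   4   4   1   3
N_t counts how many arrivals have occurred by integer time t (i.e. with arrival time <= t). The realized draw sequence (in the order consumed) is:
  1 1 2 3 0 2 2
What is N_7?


1

draw d_1=1: τ_1=4, arrival time A_1=4
draw d_2=1: τ_2=4, arrival time A_2=8
draw d_3=2: τ_3=1, arrival time A_3=9
draw d_4=3: τ_4=3, arrival time A_4=12
draw d_5=0: τ_5=4, arrival time A_5=16
draw d_6=2: τ_6=1, arrival time A_6=17
draw d_7=2: τ_7=1, arrival time A_7=18
N_t over t=0..7: 0:0 1:0 2:0 3:0 4:1 5:1 6:1 7:1


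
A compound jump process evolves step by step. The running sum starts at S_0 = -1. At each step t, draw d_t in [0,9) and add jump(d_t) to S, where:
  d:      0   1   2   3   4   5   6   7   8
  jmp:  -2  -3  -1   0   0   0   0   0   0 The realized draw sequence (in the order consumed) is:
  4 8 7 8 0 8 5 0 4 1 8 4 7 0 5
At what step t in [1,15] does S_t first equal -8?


10

t=0: S=-1, d=4, jump=0, S_1=-1
t=1: S=-1, d=8, jump=0, S_2=-1
t=2: S=-1, d=7, jump=0, S_3=-1
t=3: S=-1, d=8, jump=0, S_4=-1
t=4: S=-1, d=0, jump=-2, S_5=-3
t=5: S=-3, d=8, jump=0, S_6=-3
t=6: S=-3, d=5, jump=0, S_7=-3
t=7: S=-3, d=0, jump=-2, S_8=-5
t=8: S=-5, d=4, jump=0, S_9=-5
t=9: S=-5, d=1, jump=-3, S_10=-8
t=10: S=-8, d=8, jump=0, S_11=-8
t=11: S=-8, d=4, jump=0, S_12=-8
t=12: S=-8, d=7, jump=0, S_13=-8
t=13: S=-8, d=0, jump=-2, S_14=-10
t=14: S=-10, d=5, jump=0, S_15=-10


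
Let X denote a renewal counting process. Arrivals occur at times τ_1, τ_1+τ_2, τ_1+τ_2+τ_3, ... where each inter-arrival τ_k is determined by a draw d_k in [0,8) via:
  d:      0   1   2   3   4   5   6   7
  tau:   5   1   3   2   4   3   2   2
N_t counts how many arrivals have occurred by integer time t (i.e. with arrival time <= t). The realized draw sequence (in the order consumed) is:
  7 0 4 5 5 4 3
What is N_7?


draw d_1=7: τ_1=2, arrival time A_1=2
draw d_2=0: τ_2=5, arrival time A_2=7
draw d_3=4: τ_3=4, arrival time A_3=11
draw d_4=5: τ_4=3, arrival time A_4=14
draw d_5=5: τ_5=3, arrival time A_5=17
draw d_6=4: τ_6=4, arrival time A_6=21
draw d_7=3: τ_7=2, arrival time A_7=23
N_t over t=0..7: 0:0 1:0 2:1 3:1 4:1 5:1 6:1 7:2

2


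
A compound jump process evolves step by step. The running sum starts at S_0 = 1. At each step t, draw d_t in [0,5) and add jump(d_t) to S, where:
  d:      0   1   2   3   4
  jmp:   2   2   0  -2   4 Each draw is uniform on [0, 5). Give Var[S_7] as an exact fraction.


Outcome values over d=0..4: [2, 2, 0, -2, 4]
Σy = 6, Σy² = 28, M = 5
μ = 6/5 = 6/5,  σ² = 28/5 − (6/5)² = 104/25
Independent increments: Var[S_7] = 7·σ² = 7·(104/25) = 728/25

728/25


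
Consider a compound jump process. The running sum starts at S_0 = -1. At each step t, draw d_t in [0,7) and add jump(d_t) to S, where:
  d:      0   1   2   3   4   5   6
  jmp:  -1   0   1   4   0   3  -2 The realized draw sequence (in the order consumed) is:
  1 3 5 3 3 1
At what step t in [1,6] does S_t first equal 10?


t=0: S=-1, d=1, jump=0, S_1=-1
t=1: S=-1, d=3, jump=4, S_2=3
t=2: S=3, d=5, jump=3, S_3=6
t=3: S=6, d=3, jump=4, S_4=10
t=4: S=10, d=3, jump=4, S_5=14
t=5: S=14, d=1, jump=0, S_6=14

4


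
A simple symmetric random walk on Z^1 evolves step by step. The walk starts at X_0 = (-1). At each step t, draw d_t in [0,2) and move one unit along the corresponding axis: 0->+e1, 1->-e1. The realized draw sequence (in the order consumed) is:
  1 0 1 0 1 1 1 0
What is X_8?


(-3)

t=0: X=(-1), d=1 → -e1, X_1=(-2)
t=1: X=(-2), d=0 → +e1, X_2=(-1)
t=2: X=(-1), d=1 → -e1, X_3=(-2)
t=3: X=(-2), d=0 → +e1, X_4=(-1)
t=4: X=(-1), d=1 → -e1, X_5=(-2)
t=5: X=(-2), d=1 → -e1, X_6=(-3)
t=6: X=(-3), d=1 → -e1, X_7=(-4)
t=7: X=(-4), d=0 → +e1, X_8=(-3)


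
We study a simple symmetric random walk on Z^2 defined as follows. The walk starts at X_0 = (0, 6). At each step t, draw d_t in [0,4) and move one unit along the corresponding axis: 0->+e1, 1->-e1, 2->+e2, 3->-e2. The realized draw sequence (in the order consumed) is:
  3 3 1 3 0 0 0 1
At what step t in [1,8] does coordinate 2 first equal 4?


2

t=0: X=(0, 6), d=3 → -e2, X_1=(0, 5)
t=1: X=(0, 5), d=3 → -e2, X_2=(0, 4)
t=2: X=(0, 4), d=1 → -e1, X_3=(-1, 4)
t=3: X=(-1, 4), d=3 → -e2, X_4=(-1, 3)
t=4: X=(-1, 3), d=0 → +e1, X_5=(0, 3)
t=5: X=(0, 3), d=0 → +e1, X_6=(1, 3)
t=6: X=(1, 3), d=0 → +e1, X_7=(2, 3)
t=7: X=(2, 3), d=1 → -e1, X_8=(1, 3)


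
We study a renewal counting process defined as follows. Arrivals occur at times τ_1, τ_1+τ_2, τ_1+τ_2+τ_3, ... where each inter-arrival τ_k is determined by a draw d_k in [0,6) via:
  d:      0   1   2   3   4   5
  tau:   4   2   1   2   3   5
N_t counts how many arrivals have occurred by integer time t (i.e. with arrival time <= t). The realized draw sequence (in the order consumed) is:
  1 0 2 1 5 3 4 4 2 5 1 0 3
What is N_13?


draw d_1=1: τ_1=2, arrival time A_1=2
draw d_2=0: τ_2=4, arrival time A_2=6
draw d_3=2: τ_3=1, arrival time A_3=7
draw d_4=1: τ_4=2, arrival time A_4=9
draw d_5=5: τ_5=5, arrival time A_5=14
draw d_6=3: τ_6=2, arrival time A_6=16
draw d_7=4: τ_7=3, arrival time A_7=19
draw d_8=4: τ_8=3, arrival time A_8=22
draw d_9=2: τ_9=1, arrival time A_9=23
draw d_10=5: τ_10=5, arrival time A_10=28
draw d_11=1: τ_11=2, arrival time A_11=30
draw d_12=0: τ_12=4, arrival time A_12=34
draw d_13=3: τ_13=2, arrival time A_13=36
N_t over t=0..13: 0:0 1:0 2:1 3:1 4:1 5:1 6:2 7:3 8:3 9:4 10:4 11:4 12:4 13:4

4


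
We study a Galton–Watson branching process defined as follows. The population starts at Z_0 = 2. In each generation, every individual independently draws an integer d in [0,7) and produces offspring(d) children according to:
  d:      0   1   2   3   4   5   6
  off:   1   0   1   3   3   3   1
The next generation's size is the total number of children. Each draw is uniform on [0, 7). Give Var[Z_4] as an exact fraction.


Outcome values over d=0..6: [1, 0, 1, 3, 3, 3, 1]
Σy = 12, Σy² = 30, M = 7
μ = 12/7 = 12/7,  σ² = 30/7 − (12/7)² = 66/49
V_0 = 0, E_0 = 2
V_1 = 66/49·E_0 + (12/7)²·V_0 = 132/49;  E_1 = 24/7
V_2 = 66/49·E_1 + (12/7)²·V_1 = 30096/2401;  E_2 = 288/49
V_3 = 66/49·E_2 + (12/7)²·V_2 = 5265216/117649;  E_3 = 3456/343
V_4 = 66/49·E_3 + (12/7)²·V_3 = 836428032/5764801;  E_4 = 41472/2401

836428032/5764801


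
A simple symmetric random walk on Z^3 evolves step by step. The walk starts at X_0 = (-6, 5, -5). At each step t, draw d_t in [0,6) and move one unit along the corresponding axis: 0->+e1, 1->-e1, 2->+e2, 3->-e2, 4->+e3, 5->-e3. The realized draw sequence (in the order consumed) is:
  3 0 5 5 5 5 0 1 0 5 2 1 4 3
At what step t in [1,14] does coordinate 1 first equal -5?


2

t=0: X=(-6, 5, -5), d=3 → -e2, X_1=(-6, 4, -5)
t=1: X=(-6, 4, -5), d=0 → +e1, X_2=(-5, 4, -5)
t=2: X=(-5, 4, -5), d=5 → -e3, X_3=(-5, 4, -6)
t=3: X=(-5, 4, -6), d=5 → -e3, X_4=(-5, 4, -7)
t=4: X=(-5, 4, -7), d=5 → -e3, X_5=(-5, 4, -8)
t=5: X=(-5, 4, -8), d=5 → -e3, X_6=(-5, 4, -9)
t=6: X=(-5, 4, -9), d=0 → +e1, X_7=(-4, 4, -9)
t=7: X=(-4, 4, -9), d=1 → -e1, X_8=(-5, 4, -9)
t=8: X=(-5, 4, -9), d=0 → +e1, X_9=(-4, 4, -9)
t=9: X=(-4, 4, -9), d=5 → -e3, X_10=(-4, 4, -10)
t=10: X=(-4, 4, -10), d=2 → +e2, X_11=(-4, 5, -10)
t=11: X=(-4, 5, -10), d=1 → -e1, X_12=(-5, 5, -10)
t=12: X=(-5, 5, -10), d=4 → +e3, X_13=(-5, 5, -9)
t=13: X=(-5, 5, -9), d=3 → -e2, X_14=(-5, 4, -9)


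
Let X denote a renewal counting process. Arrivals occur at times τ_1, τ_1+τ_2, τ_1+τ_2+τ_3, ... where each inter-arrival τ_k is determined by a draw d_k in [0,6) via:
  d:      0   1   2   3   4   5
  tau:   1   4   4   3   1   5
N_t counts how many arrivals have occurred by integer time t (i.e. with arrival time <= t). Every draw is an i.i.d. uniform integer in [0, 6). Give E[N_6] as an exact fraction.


5335/2916

Inter-arrival values over d=0..5: [1, 4, 4, 3, 1, 5]
Each d has probability 1/6, so the pmf of τ is: f(1) = 1/3, f(3) = 1/6, f(4) = 1/3, f(5) = 1/6
Renewal equation for m(n) = E[N_n]: condition on τ_1 = k (if k <= n, one arrival plus a fresh copy on the remaining n−k steps): m(n) = F(n) + Σ_{k<=n} f(k)·m(n−k), where F(n) = P(τ <= n) and m(0) = 0
m(1) = F(1) = 1/3
m(2) = F(2) + f(1)·m(1) = 1/3 + 1/3·1/3 = 4/9
m(3) = F(3) + f(1)·m(2) = 1/2 + 1/3·4/9 = 35/54
m(4) = F(4) + f(1)·m(3) + f(3)·m(1) = 5/6 + 1/3·35/54 + 1/6·1/3 = 179/162
m(5) = F(5) + f(1)·m(4) + f(3)·m(2) + f(4)·m(1) = 1 + 1/3·179/162 + 1/6·4/9 + 1/3·1/3 = 755/486
m(6) = F(6) + f(1)·m(5) + f(3)·m(3) + f(4)·m(2) + f(5)·m(1) = 1 + 1/3·755/486 + 1/6·35/54 + 1/3·4/9 + 1/6·1/3 = 5335/2916
E[N_6] = m(6) = 5335/2916


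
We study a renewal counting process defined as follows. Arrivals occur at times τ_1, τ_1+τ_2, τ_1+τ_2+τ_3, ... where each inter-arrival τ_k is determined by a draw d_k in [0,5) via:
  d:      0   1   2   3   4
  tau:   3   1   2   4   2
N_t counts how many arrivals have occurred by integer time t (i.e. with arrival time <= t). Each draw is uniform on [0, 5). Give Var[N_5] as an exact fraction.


Inter-arrival values over d=0..4: [3, 1, 2, 4, 2]
Each d has probability 1/5, so the pmf of τ is: f(1) = 1/5, f(2) = 2/5, f(3) = 1/5, f(4) = 1/5
Let p_n(j) = P(N_n = j), with p_0 = [1]. Condition on τ_1: p_n(0) = P(τ > n), and for j >= 1, p_n(j) = Σ_{k<=n} f(k)·p_{n−k}(j−1)
p_1 = [4/5, 1/5]  (j = 0..1)
p_2 = [2/5, 14/25, 1/25]  (j = 0..2)
p_3 = [1/5, 3/5, 24/125, 1/125]  (j = 0..3)
p_4 = [0, 14/25, 48/125, 34/625, 1/625]  (j = 0..4)
p_5 = [0, 8/25, 63/125, 101/625, 44/3125, 1/3125]  (j = 0..5)
E[N_5] = Σ j·p_5(j) = 5846/3125;  E[N_5²] = Σ j²·p_5(j) = 12574/3125
Var[N_5] = 12574/3125 − (5846/3125)² = 5118034/9765625

5118034/9765625


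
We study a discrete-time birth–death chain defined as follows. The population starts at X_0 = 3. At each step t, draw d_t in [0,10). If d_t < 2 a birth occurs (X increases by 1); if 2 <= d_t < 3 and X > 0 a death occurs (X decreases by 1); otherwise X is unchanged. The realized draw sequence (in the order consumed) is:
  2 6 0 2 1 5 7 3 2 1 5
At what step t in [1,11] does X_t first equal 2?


t=0: X=3, d=2 → death, X_1=2
t=1: X=2, d=6 → hold, X_2=2
t=2: X=2, d=0 → birth, X_3=3
t=3: X=3, d=2 → death, X_4=2
t=4: X=2, d=1 → birth, X_5=3
t=5: X=3, d=5 → hold, X_6=3
t=6: X=3, d=7 → hold, X_7=3
t=7: X=3, d=3 → hold, X_8=3
t=8: X=3, d=2 → death, X_9=2
t=9: X=2, d=1 → birth, X_10=3
t=10: X=3, d=5 → hold, X_11=3

1


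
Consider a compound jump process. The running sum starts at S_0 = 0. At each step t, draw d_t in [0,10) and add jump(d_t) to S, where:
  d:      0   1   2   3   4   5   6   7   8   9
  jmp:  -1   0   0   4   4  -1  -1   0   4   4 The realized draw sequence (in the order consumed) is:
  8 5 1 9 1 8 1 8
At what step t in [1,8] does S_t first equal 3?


t=0: S=0, d=8, jump=4, S_1=4
t=1: S=4, d=5, jump=-1, S_2=3
t=2: S=3, d=1, jump=0, S_3=3
t=3: S=3, d=9, jump=4, S_4=7
t=4: S=7, d=1, jump=0, S_5=7
t=5: S=7, d=8, jump=4, S_6=11
t=6: S=11, d=1, jump=0, S_7=11
t=7: S=11, d=8, jump=4, S_8=15

2


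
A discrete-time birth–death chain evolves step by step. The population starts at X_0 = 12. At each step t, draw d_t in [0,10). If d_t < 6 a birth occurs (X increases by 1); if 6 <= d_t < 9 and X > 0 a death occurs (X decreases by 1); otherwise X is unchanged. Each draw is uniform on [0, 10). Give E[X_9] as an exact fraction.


X can drop by at most 1 per step and X_0 = 12 > T = 9, so X_t >= 12 − t >= 3 > 0 for every t <= 9: the floor at 0 (the 'and X > 0' condition) never binds. Hence X_9 = X_0 + Σ_{t<9} Y_t with i.i.d. increments Y_t = y(d_t) ∈ {+1, −1, 0}.
Outcome values over d=0..9: [1, 1, 1, 1, 1, 1, -1, -1, -1, 0]
Σy = 3, Σy² = 9, M = 10
μ = 3/10 = 3/10,  σ² = 9/10 − (3/10)² = 81/100
E[X_9] = 12 + 9·(3/10) = 147/10

147/10


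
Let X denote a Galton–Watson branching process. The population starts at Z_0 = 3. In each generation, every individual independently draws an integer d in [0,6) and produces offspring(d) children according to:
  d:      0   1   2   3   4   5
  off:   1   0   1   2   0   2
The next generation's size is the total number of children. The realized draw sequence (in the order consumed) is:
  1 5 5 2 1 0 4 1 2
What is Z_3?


gen 0: Z_0=3, draws=[1, 5, 5], offspring=[0, 2, 2], Z_1=4
gen 1: Z_1=4, draws=[2, 1, 0, 4], offspring=[1, 0, 1, 0], Z_2=2
gen 2: Z_2=2, draws=[1, 2], offspring=[0, 1], Z_3=1

1


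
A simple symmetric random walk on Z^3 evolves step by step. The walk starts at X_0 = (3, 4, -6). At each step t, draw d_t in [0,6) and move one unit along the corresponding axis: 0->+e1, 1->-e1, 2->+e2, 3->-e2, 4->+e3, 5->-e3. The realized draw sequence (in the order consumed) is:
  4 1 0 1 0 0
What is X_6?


t=0: X=(3, 4, -6), d=4 → +e3, X_1=(3, 4, -5)
t=1: X=(3, 4, -5), d=1 → -e1, X_2=(2, 4, -5)
t=2: X=(2, 4, -5), d=0 → +e1, X_3=(3, 4, -5)
t=3: X=(3, 4, -5), d=1 → -e1, X_4=(2, 4, -5)
t=4: X=(2, 4, -5), d=0 → +e1, X_5=(3, 4, -5)
t=5: X=(3, 4, -5), d=0 → +e1, X_6=(4, 4, -5)

(4, 4, -5)


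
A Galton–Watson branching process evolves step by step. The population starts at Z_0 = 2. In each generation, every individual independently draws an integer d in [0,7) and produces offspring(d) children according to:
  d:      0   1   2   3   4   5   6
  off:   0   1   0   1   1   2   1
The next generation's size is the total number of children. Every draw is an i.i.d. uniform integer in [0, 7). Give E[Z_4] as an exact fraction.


2592/2401

Outcome values over d=0..6: [0, 1, 0, 1, 1, 2, 1]
Σy = 6, Σy² = 8, M = 7
μ = 6/7 = 6/7,  σ² = 8/7 − (6/7)² = 20/49
E[Z_0] = 2
E[Z_1] = 6/7·E[Z_0] = 12/7
E[Z_2] = 6/7·E[Z_1] = 72/49
E[Z_3] = 6/7·E[Z_2] = 432/343
E[Z_4] = 6/7·E[Z_3] = 2592/2401


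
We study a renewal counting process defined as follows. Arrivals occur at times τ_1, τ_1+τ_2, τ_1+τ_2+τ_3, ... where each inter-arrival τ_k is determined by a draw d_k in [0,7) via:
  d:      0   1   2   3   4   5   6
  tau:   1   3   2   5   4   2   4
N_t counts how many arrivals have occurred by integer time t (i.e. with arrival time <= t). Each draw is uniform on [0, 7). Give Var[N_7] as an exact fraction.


Inter-arrival values over d=0..6: [1, 3, 2, 5, 4, 2, 4]
Each d has probability 1/7, so the pmf of τ is: f(1) = 1/7, f(2) = 2/7, f(3) = 1/7, f(4) = 2/7, f(5) = 1/7
Let p_n(j) = P(N_n = j), with p_0 = [1]. Condition on τ_1: p_n(0) = P(τ > n), and for j >= 1, p_n(j) = Σ_{k<=n} f(k)·p_{n−k}(j−1)
p_1 = [6/7, 1/7]  (j = 0..1)
p_2 = [4/7, 20/49, 1/49]  (j = 0..2)
p_3 = [3/7, 23/49, 34/343, 1/343]  (j = 0..3)
p_4 = [1/7, 31/49, 10/49, 48/2401, 1/2401]  (j = 0..4)
p_5 = [0, 30/49, 111/343, 145/2401, 62/16807, 1/16807]  (j = 0..5)
p_6 = [0, 19/49, 162/343, 299/2401, 248/16807, 76/117649, 1/117649]  (j = 0..6)
p_7 = [0, 11/49, 176/343, 529/2401, 93/2401, 379/117649, 90/823543, 1/823543]  (j = 0..7)
E[N_7] = Σ j·p_7(j) = 1715778/823543;  E[N_7²] = Σ j²·p_7(j) = 4088202/823543
Var[N_7] = 4088202/823543 − (1715778/823543)² = 422915994402/678223072849

422915994402/678223072849


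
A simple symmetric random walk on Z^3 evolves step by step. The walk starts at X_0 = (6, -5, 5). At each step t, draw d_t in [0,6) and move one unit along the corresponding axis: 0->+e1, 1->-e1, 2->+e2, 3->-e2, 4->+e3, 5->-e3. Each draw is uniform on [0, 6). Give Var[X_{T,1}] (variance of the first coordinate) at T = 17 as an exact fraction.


17/3

Outcome values over d=0..5: [1, -1, 0, 0, 0, 0]
Σy = 0, Σy² = 2, M = 6
μ = 0/6 = 0,  σ² = 2/6 − (0)² = 1/3
Independent increments: Var[X_17] = 17·σ² = 17·(1/3) = 17/3


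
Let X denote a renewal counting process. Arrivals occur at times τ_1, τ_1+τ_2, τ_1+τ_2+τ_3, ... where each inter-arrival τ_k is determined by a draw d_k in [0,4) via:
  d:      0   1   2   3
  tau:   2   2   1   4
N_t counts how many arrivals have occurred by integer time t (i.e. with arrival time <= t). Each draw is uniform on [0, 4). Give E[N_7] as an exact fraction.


Inter-arrival values over d=0..3: [2, 2, 1, 4]
Each d has probability 1/4, so the pmf of τ is: f(1) = 1/4, f(2) = 1/2, f(4) = 1/4
Renewal equation for m(n) = E[N_n]: condition on τ_1 = k (if k <= n, one arrival plus a fresh copy on the remaining n−k steps): m(n) = F(n) + Σ_{k<=n} f(k)·m(n−k), where F(n) = P(τ <= n) and m(0) = 0
m(1) = F(1) = 1/4
m(2) = F(2) + f(1)·m(1) = 3/4 + 1/4·1/4 = 13/16
m(3) = F(3) + f(1)·m(2) + f(2)·m(1) = 3/4 + 1/4·13/16 + 1/2·1/4 = 69/64
m(4) = F(4) + f(1)·m(3) + f(2)·m(2) = 1 + 1/4·69/64 + 1/2·13/16 = 429/256
m(5) = F(5) + f(1)·m(4) + f(2)·m(3) + f(4)·m(1) = 1 + 1/4·429/256 + 1/2·69/64 + 1/4·1/4 = 2069/1024
m(6) = F(6) + f(1)·m(5) + f(2)·m(4) + f(4)·m(2) = 1 + 1/4·2069/1024 + 1/2·429/256 + 1/4·13/16 = 10429/4096
m(7) = F(7) + f(1)·m(6) + f(2)·m(5) + f(4)·m(3) = 1 + 1/4·10429/4096 + 1/2·2069/1024 + 1/4·69/64 = 47781/16384
E[N_7] = m(7) = 47781/16384

47781/16384


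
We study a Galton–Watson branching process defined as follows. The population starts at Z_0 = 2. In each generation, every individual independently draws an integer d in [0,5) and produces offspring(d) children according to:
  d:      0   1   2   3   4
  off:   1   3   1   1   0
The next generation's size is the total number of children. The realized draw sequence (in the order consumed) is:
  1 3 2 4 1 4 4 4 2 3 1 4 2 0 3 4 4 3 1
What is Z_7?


3

gen 0: Z_0=2, draws=[1, 3], offspring=[3, 1], Z_1=4
gen 1: Z_1=4, draws=[2, 4, 1, 4], offspring=[1, 0, 3, 0], Z_2=4
gen 2: Z_2=4, draws=[4, 4, 2, 3], offspring=[0, 0, 1, 1], Z_3=2
gen 3: Z_3=2, draws=[1, 4], offspring=[3, 0], Z_4=3
gen 4: Z_4=3, draws=[2, 0, 3], offspring=[1, 1, 1], Z_5=3
gen 5: Z_5=3, draws=[4, 4, 3], offspring=[0, 0, 1], Z_6=1
gen 6: Z_6=1, draws=[1], offspring=[3], Z_7=3


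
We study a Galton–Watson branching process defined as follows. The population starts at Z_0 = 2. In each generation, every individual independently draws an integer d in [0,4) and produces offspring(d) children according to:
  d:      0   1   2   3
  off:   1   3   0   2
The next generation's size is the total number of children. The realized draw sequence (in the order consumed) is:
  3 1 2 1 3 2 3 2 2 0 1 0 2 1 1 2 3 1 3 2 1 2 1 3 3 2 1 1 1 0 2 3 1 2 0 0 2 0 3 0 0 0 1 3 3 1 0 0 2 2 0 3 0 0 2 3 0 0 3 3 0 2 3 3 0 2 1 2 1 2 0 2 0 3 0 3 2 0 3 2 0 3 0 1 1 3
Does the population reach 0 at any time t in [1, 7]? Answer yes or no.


no

gen 0: Z_0=2, draws=[3, 1], offspring=[2, 3], Z_1=5
gen 1: Z_1=5, draws=[2, 1, 3, 2, 3], offspring=[0, 3, 2, 0, 2], Z_2=7
gen 2: Z_2=7, draws=[2, 2, 0, 1, 0, 2, 1], offspring=[0, 0, 1, 3, 1, 0, 3], Z_3=8
gen 3: Z_3=8, draws=[1, 2, 3, 1, 3, 2, 1, 2], offspring=[3, 0, 2, 3, 2, 0, 3, 0], Z_4=13
gen 4: Z_4=13, draws=[1, 3, 3, 2, 1, 1, 1, 0, 2, 3, 1, 2, 0], offspring=[3, 2, 2, 0, 3, 3, 3, 1, 0, 2, 3, 0, 1], Z_5=23
gen 5: Z_5=23, draws=[0, 2, 0, 3, 0, 0, 0, 1, 3, 3, 1, 0, 0, 2, 2, 0, 3, 0, 0, 2, 3, 0, 0], offspring=[1, 0, 1, 2, 1, 1, 1, 3, 2, 2, 3, 1, 1, 0, 0, 1, 2, 1, 1, 0, 2, 1, 1], Z_6=28
gen 6: Z_6=28, draws=[3, 3, 0, 2, 3, 3, 0, 2, 1, 2, 1, 2, 0, 2, 0, 3, 0, 3, 2, 0, 3, 2, 0, 3, 0, 1, 1, 3], offspring=[2, 2, 1, 0, 2, 2, 1, 0, 3, 0, 3, 0, 1, 0, 1, 2, 1, 2, 0, 1, 2, 0, 1, 2, 1, 3, 3, 2], Z_7=38


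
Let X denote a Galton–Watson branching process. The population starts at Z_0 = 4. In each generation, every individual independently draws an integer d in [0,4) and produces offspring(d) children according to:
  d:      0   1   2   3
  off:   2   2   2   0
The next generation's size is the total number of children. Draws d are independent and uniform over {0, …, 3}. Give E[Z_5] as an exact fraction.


Outcome values over d=0..3: [2, 2, 2, 0]
Σy = 6, Σy² = 12, M = 4
μ = 6/4 = 3/2,  σ² = 12/4 − (3/2)² = 3/4
E[Z_0] = 4
E[Z_1] = 3/2·E[Z_0] = 6
E[Z_2] = 3/2·E[Z_1] = 9
E[Z_3] = 3/2·E[Z_2] = 27/2
E[Z_4] = 3/2·E[Z_3] = 81/4
E[Z_5] = 3/2·E[Z_4] = 243/8

243/8


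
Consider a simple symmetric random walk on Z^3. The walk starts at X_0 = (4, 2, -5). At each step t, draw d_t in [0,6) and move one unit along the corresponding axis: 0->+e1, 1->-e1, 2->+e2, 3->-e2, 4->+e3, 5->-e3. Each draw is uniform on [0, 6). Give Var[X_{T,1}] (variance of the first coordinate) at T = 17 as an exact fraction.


17/3

Outcome values over d=0..5: [1, -1, 0, 0, 0, 0]
Σy = 0, Σy² = 2, M = 6
μ = 0/6 = 0,  σ² = 2/6 − (0)² = 1/3
Independent increments: Var[X_17] = 17·σ² = 17·(1/3) = 17/3


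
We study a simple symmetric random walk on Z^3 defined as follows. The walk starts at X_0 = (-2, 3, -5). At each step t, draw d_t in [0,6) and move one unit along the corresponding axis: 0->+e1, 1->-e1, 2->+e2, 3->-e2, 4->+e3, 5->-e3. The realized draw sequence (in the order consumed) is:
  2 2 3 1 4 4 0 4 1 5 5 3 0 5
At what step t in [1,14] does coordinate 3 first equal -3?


6

t=0: X=(-2, 3, -5), d=2 → +e2, X_1=(-2, 4, -5)
t=1: X=(-2, 4, -5), d=2 → +e2, X_2=(-2, 5, -5)
t=2: X=(-2, 5, -5), d=3 → -e2, X_3=(-2, 4, -5)
t=3: X=(-2, 4, -5), d=1 → -e1, X_4=(-3, 4, -5)
t=4: X=(-3, 4, -5), d=4 → +e3, X_5=(-3, 4, -4)
t=5: X=(-3, 4, -4), d=4 → +e3, X_6=(-3, 4, -3)
t=6: X=(-3, 4, -3), d=0 → +e1, X_7=(-2, 4, -3)
t=7: X=(-2, 4, -3), d=4 → +e3, X_8=(-2, 4, -2)
t=8: X=(-2, 4, -2), d=1 → -e1, X_9=(-3, 4, -2)
t=9: X=(-3, 4, -2), d=5 → -e3, X_10=(-3, 4, -3)
t=10: X=(-3, 4, -3), d=5 → -e3, X_11=(-3, 4, -4)
t=11: X=(-3, 4, -4), d=3 → -e2, X_12=(-3, 3, -4)
t=12: X=(-3, 3, -4), d=0 → +e1, X_13=(-2, 3, -4)
t=13: X=(-2, 3, -4), d=5 → -e3, X_14=(-2, 3, -5)


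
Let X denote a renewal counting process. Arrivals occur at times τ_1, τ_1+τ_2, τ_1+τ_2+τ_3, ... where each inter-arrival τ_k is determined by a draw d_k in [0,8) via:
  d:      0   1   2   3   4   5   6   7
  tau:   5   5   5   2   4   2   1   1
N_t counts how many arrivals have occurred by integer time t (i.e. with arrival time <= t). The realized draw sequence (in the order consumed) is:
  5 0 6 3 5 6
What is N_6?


draw d_1=5: τ_1=2, arrival time A_1=2
draw d_2=0: τ_2=5, arrival time A_2=7
draw d_3=6: τ_3=1, arrival time A_3=8
draw d_4=3: τ_4=2, arrival time A_4=10
draw d_5=5: τ_5=2, arrival time A_5=12
draw d_6=6: τ_6=1, arrival time A_6=13
N_t over t=0..6: 0:0 1:0 2:1 3:1 4:1 5:1 6:1

1


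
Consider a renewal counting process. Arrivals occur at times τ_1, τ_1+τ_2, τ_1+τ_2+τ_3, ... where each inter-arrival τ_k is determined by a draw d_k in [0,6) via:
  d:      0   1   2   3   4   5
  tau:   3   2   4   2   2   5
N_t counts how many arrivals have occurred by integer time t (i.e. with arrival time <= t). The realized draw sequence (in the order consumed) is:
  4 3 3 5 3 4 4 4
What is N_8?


3

draw d_1=4: τ_1=2, arrival time A_1=2
draw d_2=3: τ_2=2, arrival time A_2=4
draw d_3=3: τ_3=2, arrival time A_3=6
draw d_4=5: τ_4=5, arrival time A_4=11
draw d_5=3: τ_5=2, arrival time A_5=13
draw d_6=4: τ_6=2, arrival time A_6=15
draw d_7=4: τ_7=2, arrival time A_7=17
draw d_8=4: τ_8=2, arrival time A_8=19
N_t over t=0..8: 0:0 1:0 2:1 3:1 4:2 5:2 6:3 7:3 8:3


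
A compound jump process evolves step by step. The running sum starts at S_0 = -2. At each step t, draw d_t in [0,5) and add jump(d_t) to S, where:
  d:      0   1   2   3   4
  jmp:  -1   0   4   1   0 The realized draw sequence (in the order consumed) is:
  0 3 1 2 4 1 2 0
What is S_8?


5

t=0: S=-2, d=0, jump=-1, S_1=-3
t=1: S=-3, d=3, jump=1, S_2=-2
t=2: S=-2, d=1, jump=0, S_3=-2
t=3: S=-2, d=2, jump=4, S_4=2
t=4: S=2, d=4, jump=0, S_5=2
t=5: S=2, d=1, jump=0, S_6=2
t=6: S=2, d=2, jump=4, S_7=6
t=7: S=6, d=0, jump=-1, S_8=5


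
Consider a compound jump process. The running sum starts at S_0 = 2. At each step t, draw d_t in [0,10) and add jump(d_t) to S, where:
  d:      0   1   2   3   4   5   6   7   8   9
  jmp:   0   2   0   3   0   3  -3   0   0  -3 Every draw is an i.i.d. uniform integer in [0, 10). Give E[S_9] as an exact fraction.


Outcome values over d=0..9: [0, 2, 0, 3, 0, 3, -3, 0, 0, -3]
Σy = 2, Σy² = 40, M = 10
μ = 2/10 = 1/5,  σ² = 40/10 − (1/5)² = 99/25
E[S_9] = 2 + 9·(1/5) = 19/5

19/5


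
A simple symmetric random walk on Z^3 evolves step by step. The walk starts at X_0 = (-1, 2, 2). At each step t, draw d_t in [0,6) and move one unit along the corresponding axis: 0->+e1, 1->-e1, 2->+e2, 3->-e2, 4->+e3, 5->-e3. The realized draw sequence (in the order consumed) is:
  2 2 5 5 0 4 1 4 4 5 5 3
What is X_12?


(-1, 3, 1)

t=0: X=(-1, 2, 2), d=2 → +e2, X_1=(-1, 3, 2)
t=1: X=(-1, 3, 2), d=2 → +e2, X_2=(-1, 4, 2)
t=2: X=(-1, 4, 2), d=5 → -e3, X_3=(-1, 4, 1)
t=3: X=(-1, 4, 1), d=5 → -e3, X_4=(-1, 4, 0)
t=4: X=(-1, 4, 0), d=0 → +e1, X_5=(0, 4, 0)
t=5: X=(0, 4, 0), d=4 → +e3, X_6=(0, 4, 1)
t=6: X=(0, 4, 1), d=1 → -e1, X_7=(-1, 4, 1)
t=7: X=(-1, 4, 1), d=4 → +e3, X_8=(-1, 4, 2)
t=8: X=(-1, 4, 2), d=4 → +e3, X_9=(-1, 4, 3)
t=9: X=(-1, 4, 3), d=5 → -e3, X_10=(-1, 4, 2)
t=10: X=(-1, 4, 2), d=5 → -e3, X_11=(-1, 4, 1)
t=11: X=(-1, 4, 1), d=3 → -e2, X_12=(-1, 3, 1)


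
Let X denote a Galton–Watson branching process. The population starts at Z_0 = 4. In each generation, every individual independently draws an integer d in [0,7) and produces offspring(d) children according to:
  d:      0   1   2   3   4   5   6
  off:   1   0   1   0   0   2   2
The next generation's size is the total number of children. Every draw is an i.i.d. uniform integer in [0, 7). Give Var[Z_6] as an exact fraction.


Outcome values over d=0..6: [1, 0, 1, 0, 0, 2, 2]
Σy = 6, Σy² = 10, M = 7
μ = 6/7 = 6/7,  σ² = 10/7 − (6/7)² = 34/49
V_0 = 0, E_0 = 4
V_1 = 34/49·E_0 + (6/7)²·V_0 = 136/49;  E_1 = 24/7
V_2 = 34/49·E_1 + (6/7)²·V_1 = 10608/2401;  E_2 = 144/49
V_3 = 34/49·E_2 + (6/7)²·V_2 = 621792/117649;  E_3 = 864/343
V_4 = 34/49·E_3 + (6/7)²·V_3 = 32460480/5764801;  E_4 = 5184/2401
V_5 = 34/49·E_4 + (6/7)²·V_4 = 1591767936/282475249;  E_5 = 31104/16807
V_6 = 34/49·E_5 + (6/7)²·V_5 = 75077653248/13841287201;  E_6 = 186624/117649

75077653248/13841287201


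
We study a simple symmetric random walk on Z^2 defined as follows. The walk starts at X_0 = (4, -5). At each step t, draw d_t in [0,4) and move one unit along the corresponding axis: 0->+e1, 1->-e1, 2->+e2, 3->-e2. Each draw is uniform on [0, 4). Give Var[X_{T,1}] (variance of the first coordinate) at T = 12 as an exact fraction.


Outcome values over d=0..3: [1, -1, 0, 0]
Σy = 0, Σy² = 2, M = 4
μ = 0/4 = 0,  σ² = 2/4 − (0)² = 1/2
Independent increments: Var[X_12] = 12·σ² = 12·(1/2) = 6

6


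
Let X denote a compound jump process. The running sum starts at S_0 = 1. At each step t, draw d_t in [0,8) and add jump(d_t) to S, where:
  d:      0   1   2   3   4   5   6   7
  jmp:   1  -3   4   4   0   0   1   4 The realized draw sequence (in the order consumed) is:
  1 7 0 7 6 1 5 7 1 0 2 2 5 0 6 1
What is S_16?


14

t=0: S=1, d=1, jump=-3, S_1=-2
t=1: S=-2, d=7, jump=4, S_2=2
t=2: S=2, d=0, jump=1, S_3=3
t=3: S=3, d=7, jump=4, S_4=7
t=4: S=7, d=6, jump=1, S_5=8
t=5: S=8, d=1, jump=-3, S_6=5
t=6: S=5, d=5, jump=0, S_7=5
t=7: S=5, d=7, jump=4, S_8=9
t=8: S=9, d=1, jump=-3, S_9=6
t=9: S=6, d=0, jump=1, S_10=7
t=10: S=7, d=2, jump=4, S_11=11
t=11: S=11, d=2, jump=4, S_12=15
t=12: S=15, d=5, jump=0, S_13=15
t=13: S=15, d=0, jump=1, S_14=16
t=14: S=16, d=6, jump=1, S_15=17
t=15: S=17, d=1, jump=-3, S_16=14


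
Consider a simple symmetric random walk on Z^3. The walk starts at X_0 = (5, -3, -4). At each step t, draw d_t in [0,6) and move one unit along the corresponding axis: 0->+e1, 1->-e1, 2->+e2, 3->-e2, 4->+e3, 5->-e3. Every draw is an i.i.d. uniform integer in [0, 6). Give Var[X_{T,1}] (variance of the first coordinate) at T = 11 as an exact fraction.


Outcome values over d=0..5: [1, -1, 0, 0, 0, 0]
Σy = 0, Σy² = 2, M = 6
μ = 0/6 = 0,  σ² = 2/6 − (0)² = 1/3
Independent increments: Var[X_11] = 11·σ² = 11·(1/3) = 11/3

11/3


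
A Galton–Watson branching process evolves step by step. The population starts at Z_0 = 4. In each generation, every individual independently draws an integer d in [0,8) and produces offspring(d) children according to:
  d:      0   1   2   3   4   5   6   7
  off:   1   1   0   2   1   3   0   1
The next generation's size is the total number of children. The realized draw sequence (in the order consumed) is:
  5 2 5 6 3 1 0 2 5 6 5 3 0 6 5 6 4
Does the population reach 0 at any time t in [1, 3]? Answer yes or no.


gen 0: Z_0=4, draws=[5, 2, 5, 6], offspring=[3, 0, 3, 0], Z_1=6
gen 1: Z_1=6, draws=[3, 1, 0, 2, 5, 6], offspring=[2, 1, 1, 0, 3, 0], Z_2=7
gen 2: Z_2=7, draws=[5, 3, 0, 6, 5, 6, 4], offspring=[3, 2, 1, 0, 3, 0, 1], Z_3=10

no


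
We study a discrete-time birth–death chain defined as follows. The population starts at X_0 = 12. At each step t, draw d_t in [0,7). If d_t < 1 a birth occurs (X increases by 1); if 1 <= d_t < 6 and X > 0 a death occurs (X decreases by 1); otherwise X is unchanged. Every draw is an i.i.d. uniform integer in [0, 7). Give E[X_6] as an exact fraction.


60/7

X can drop by at most 1 per step and X_0 = 12 > T = 6, so X_t >= 12 − t >= 6 > 0 for every t <= 6: the floor at 0 (the 'and X > 0' condition) never binds. Hence X_6 = X_0 + Σ_{t<6} Y_t with i.i.d. increments Y_t = y(d_t) ∈ {+1, −1, 0}.
Outcome values over d=0..6: [1, -1, -1, -1, -1, -1, 0]
Σy = -4, Σy² = 6, M = 7
μ = -4/7 = -4/7,  σ² = 6/7 − (-4/7)² = 26/49
E[X_6] = 12 + 6·(-4/7) = 60/7
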